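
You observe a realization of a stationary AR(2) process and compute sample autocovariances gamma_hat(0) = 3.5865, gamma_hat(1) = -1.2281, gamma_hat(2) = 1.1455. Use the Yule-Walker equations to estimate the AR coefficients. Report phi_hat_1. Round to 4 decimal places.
\hat\phi_{1} = -0.2640

The Yule-Walker equations for an AR(p) process read, in matrix form,
  Gamma_p phi = r_p,   with   (Gamma_p)_{ij} = gamma(|i - j|),
                       (r_p)_i = gamma(i),   i,j = 1..p.
Substitute the sample gammas (Toeplitz matrix and right-hand side of size 2):
  Gamma_p = [[3.5865, -1.2281], [-1.2281, 3.5865]]
  r_p     = [-1.2281, 1.1455]
Written out:
  3.5865 phi_1 - 1.2281 phi_2 = -1.2281
  -1.2281 phi_1 + 3.5865 phi_2 = 1.1455
Solve by Cramer's rule:
  det = gamma(0)^2 - gamma(1)^2 = (3.5865)^2 - (-1.2281)^2 = 12.86298225 - 1.50822961 = 11.35475264
  phi_hat_1 = [gamma(1) gamma(0) - gamma(1) gamma(2)] / det = [(-1.2281)(3.5865) - (-1.2281)(1.1455)] / 11.35475264 = -2.9977921 / 11.35475264 = -0.264
  phi_hat_2 = [gamma(0) gamma(2) - gamma(1)^2] / det = [(3.5865)(1.1455) - (-1.2281)^2] / 11.35475264 = 2.60010614 / 11.35475264 = 0.229
So phi_hat = [-0.2640, 0.2290].
Therefore phi_hat_1 = -0.2640.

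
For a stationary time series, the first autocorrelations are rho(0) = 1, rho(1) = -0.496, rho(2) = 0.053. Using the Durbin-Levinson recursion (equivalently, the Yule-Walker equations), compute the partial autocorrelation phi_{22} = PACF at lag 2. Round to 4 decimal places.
\phi_{22} = -0.2560

The PACF at lag k is phi_{kk}, the last component of the solution
to the Yule-Walker system G_k phi = r_k where
  (G_k)_{ij} = rho(|i - j|), (r_k)_i = rho(i), i,j = 1..k.
Equivalently, Durbin-Levinson gives phi_{kk} iteratively:
  phi_{11} = rho(1)
  phi_{kk} = [rho(k) - sum_{j=1..k-1} phi_{k-1,j} rho(k-j)]
            / [1 - sum_{j=1..k-1} phi_{k-1,j} rho(j)],
  phi_{k,j} = phi_{k-1,j} - phi_{kk} phi_{k-1,k-j},  j = 1..k-1.
Step k = 1:
  phi_11 = rho(1) = -0.496.
Step k = 2:
  phi_22 = [rho(2) - phi_11 rho(1)] / [1 - phi_11 rho(1)] = [0.053 - (-0.496)(-0.496)] / [1 - (-0.496)(-0.496)]
         = -0.193016 / 0.753984 = -0.256.
Therefore phi_{22} = -0.2560.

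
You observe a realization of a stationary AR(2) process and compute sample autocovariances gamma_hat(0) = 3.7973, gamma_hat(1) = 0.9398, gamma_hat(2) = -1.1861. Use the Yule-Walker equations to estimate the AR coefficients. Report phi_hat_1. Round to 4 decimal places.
\hat\phi_{1} = 0.3460

The Yule-Walker equations for an AR(p) process read, in matrix form,
  Gamma_p phi = r_p,   with   (Gamma_p)_{ij} = gamma(|i - j|),
                       (r_p)_i = gamma(i),   i,j = 1..p.
Substitute the sample gammas (Toeplitz matrix and right-hand side of size 2):
  Gamma_p = [[3.7973, 0.9398], [0.9398, 3.7973]]
  r_p     = [0.9398, -1.1861]
Written out:
  3.7973 phi_1 + 0.9398 phi_2 = 0.9398
  0.9398 phi_1 + 3.7973 phi_2 = -1.1861
Solve by Cramer's rule:
  det = gamma(0)^2 - gamma(1)^2 = (3.7973)^2 - (0.9398)^2 = 14.41948729 - 0.88322404 = 13.53626325
  phi_hat_1 = [gamma(1) gamma(0) - gamma(1) gamma(2)] / det = [(0.9398)(3.7973) - (0.9398)(-1.1861)] / 13.53626325 = 4.68339932 / 13.53626325 = 0.346
  phi_hat_2 = [gamma(0) gamma(2) - gamma(1)^2] / det = [(3.7973)(-1.1861) - (0.9398)^2] / 13.53626325 = -5.38720157 / 13.53626325 = -0.398
So phi_hat = [0.3460, -0.3980].
Therefore phi_hat_1 = 0.3460.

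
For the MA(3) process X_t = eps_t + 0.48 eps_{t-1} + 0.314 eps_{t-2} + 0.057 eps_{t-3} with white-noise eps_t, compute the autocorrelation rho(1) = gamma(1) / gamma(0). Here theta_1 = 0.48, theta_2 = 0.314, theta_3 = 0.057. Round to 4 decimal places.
\rho(1) = 0.4869

For an MA(q) process with theta_0 = 1, the autocovariance is
  gamma(k) = sigma^2 * sum_{i=0..q-k} theta_i * theta_{i+k},
and rho(k) = gamma(k) / gamma(0). Sigma^2 cancels.
  numerator   = (1)*(0.48) + (0.48)*(0.314) + (0.314)*(0.057) = 0.648618.
  denominator = (1)^2 + (0.48)^2 + (0.314)^2 + (0.057)^2 = 1.332245.
  rho(1) = 0.648618 / 1.332245 = 0.4869.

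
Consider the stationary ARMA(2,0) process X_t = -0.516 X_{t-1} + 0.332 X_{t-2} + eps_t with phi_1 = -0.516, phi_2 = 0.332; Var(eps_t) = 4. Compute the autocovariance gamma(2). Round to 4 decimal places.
\gamma(2) = 8.1435

Multiply the model equation by X_{t-k} and take expectations. With theta_0 = psi_0 = 1 and psi_j the MA(infinity) weights, this gives
  gamma(k) - sum_i phi_i gamma(k-i) = c_k,
  c_k = sigma^2 * sum_{j=k..q} theta_j psi_{j-k}   (c_k = 0 for k > q),
using gamma(-m) = gamma(m).
Pure AR (q = 0): c_0 = sigma^2 = 4, c_k = 0 for k >= 1.
Equations for k = 0, 1, 2 (AR order 2, c_2 = 0):
  (E0) gamma(0) = phi_1 gamma(1) + phi_2 gamma(2) + c_0
  (E1) gamma(1) = phi_1 gamma(0) + phi_2 gamma(1) + c_1
  (E2) gamma(2) = phi_1 gamma(1) + phi_2 gamma(0)
From (E1): gamma(1) = A gamma(0) + B with
  A = phi_1 / (1 - phi_2) = -0.516 / 0.668 = -0.772455,   B = c_1 / (1 - phi_2) = 0 / 0.668 = 0.
Insert (E2) into (E0): gamma(0) (1 - phi_2^2) = phi_1 (1 + phi_2) gamma(1) + c_0.
  phi_1 (1 + phi_2) = (-0.516)(1.332) = -0.687312,   1 - phi_2^2 = 0.889776.
Replace gamma(1) by A gamma(0) + B and collect gamma(0):
  gamma(0) [0.889776 - (-0.687312)(-0.772455)] = c_0 = 4
  gamma(0) * 0.358858 = 4
  gamma(0) = 4 / 0.358858 = 11.146459.
  gamma(1) = A gamma(0) = (-0.772455)(11.146459) = -8.610139.
  gamma(2) = phi_1 gamma(1) + phi_2 gamma(0) = (-0.516)(-8.610139) + (0.332)(11.146459) = 8.143456.
Therefore gamma(2) = 8.1435 (to 4 decimal places).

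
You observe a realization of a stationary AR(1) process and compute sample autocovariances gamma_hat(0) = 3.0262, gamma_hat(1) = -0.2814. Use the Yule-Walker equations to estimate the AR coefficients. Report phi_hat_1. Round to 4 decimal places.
\hat\phi_{1} = -0.0930

The Yule-Walker equations for an AR(p) process read, in matrix form,
  Gamma_p phi = r_p,   with   (Gamma_p)_{ij} = gamma(|i - j|),
                       (r_p)_i = gamma(i),   i,j = 1..p.
Substitute the sample gammas (Toeplitz matrix and right-hand side of size 1):
  Gamma_p = [[3.0262]]
  r_p     = [-0.2814]
With p = 1 this is the single equation gamma(0) phi_1 = gamma(1):
  phi_hat_1 = gamma(1) / gamma(0) = -0.2814 / 3.0262 = -0.0930.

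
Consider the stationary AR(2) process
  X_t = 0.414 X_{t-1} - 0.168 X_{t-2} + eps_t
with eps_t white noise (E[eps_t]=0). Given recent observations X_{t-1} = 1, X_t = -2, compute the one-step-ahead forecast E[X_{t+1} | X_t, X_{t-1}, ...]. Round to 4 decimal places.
E[X_{t+1} \mid \mathcal F_t] = -0.9960

For an AR(p) model X_t = c + sum_i phi_i X_{t-i} + eps_t, the
one-step-ahead conditional mean is
  E[X_{t+1} | X_t, ...] = c + sum_i phi_i X_{t+1-i}.
Substitute known values:
  E[X_{t+1} | ...] = (0.414) * (-2) + (-0.168) * (1)
                   = -0.9960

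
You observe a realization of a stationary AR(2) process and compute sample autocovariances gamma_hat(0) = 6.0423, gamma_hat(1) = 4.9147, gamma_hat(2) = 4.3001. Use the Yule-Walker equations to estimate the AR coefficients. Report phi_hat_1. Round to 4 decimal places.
\hat\phi_{1} = 0.6930

The Yule-Walker equations for an AR(p) process read, in matrix form,
  Gamma_p phi = r_p,   with   (Gamma_p)_{ij} = gamma(|i - j|),
                       (r_p)_i = gamma(i),   i,j = 1..p.
Substitute the sample gammas (Toeplitz matrix and right-hand side of size 2):
  Gamma_p = [[6.0423, 4.9147], [4.9147, 6.0423]]
  r_p     = [4.9147, 4.3001]
Written out:
  6.0423 phi_1 + 4.9147 phi_2 = 4.9147
  4.9147 phi_1 + 6.0423 phi_2 = 4.3001
Solve by Cramer's rule:
  det = gamma(0)^2 - gamma(1)^2 = (6.0423)^2 - (4.9147)^2 = 36.50938929 - 24.15427609 = 12.3551132
  phi_hat_1 = [gamma(1) gamma(0) - gamma(1) gamma(2)] / det = [(4.9147)(6.0423) - (4.9147)(4.3001)] / 12.3551132 = 8.56239034 / 12.3551132 = 0.693
  phi_hat_2 = [gamma(0) gamma(2) - gamma(1)^2] / det = [(6.0423)(4.3001) - (4.9147)^2] / 12.3551132 = 1.82821814 / 12.3551132 = 0.148
So phi_hat = [0.6930, 0.1480].
Therefore phi_hat_1 = 0.6930.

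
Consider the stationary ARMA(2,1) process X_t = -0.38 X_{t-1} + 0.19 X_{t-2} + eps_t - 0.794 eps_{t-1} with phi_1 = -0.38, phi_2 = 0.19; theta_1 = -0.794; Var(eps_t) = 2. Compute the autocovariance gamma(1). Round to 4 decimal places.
\gamma(1) = -4.9253

Multiply the model equation by X_{t-k} and take expectations. With theta_0 = psi_0 = 1 and psi_j the MA(infinity) weights, this gives
  gamma(k) - sum_i phi_i gamma(k-i) = c_k,
  c_k = sigma^2 * sum_{j=k..q} theta_j psi_{j-k}   (c_k = 0 for k > q),
using gamma(-m) = gamma(m).
psi-weights needed (psi_j = theta_j + sum_i phi_i psi_{j-i}):
  psi_1 = theta_1 + phi_1 = -0.794 + (-0.38) = -1.174
Right-hand sides:
  c_0 = sigma^2 (1 + theta_1 psi_1) = 2 * (1 + (-0.794)(-1.174)) = 2 * 1.932156 = 3.864312
  c_1 = sigma^2 theta_1 = 2 * (-0.794) = -1.588
  c_2 = 0
Equations for k = 0, 1, 2 (AR order 2, c_2 = 0):
  (E0) gamma(0) = phi_1 gamma(1) + phi_2 gamma(2) + c_0
  (E1) gamma(1) = phi_1 gamma(0) + phi_2 gamma(1) + c_1
  (E2) gamma(2) = phi_1 gamma(1) + phi_2 gamma(0)
From (E1): gamma(1) = A gamma(0) + B with
  A = phi_1 / (1 - phi_2) = -0.38 / 0.81 = -0.469136,   B = c_1 / (1 - phi_2) = -1.588 / 0.81 = -1.960494.
Insert (E2) into (E0): gamma(0) (1 - phi_2^2) = phi_1 (1 + phi_2) gamma(1) + c_0.
  phi_1 (1 + phi_2) = (-0.38)(1.19) = -0.4522,   1 - phi_2^2 = 0.9639.
Replace gamma(1) by A gamma(0) + B and collect gamma(0):
  gamma(0) [0.9639 - (-0.4522)(-0.469136)] = (-0.4522)(-1.960494) + 3.864312
  gamma(0) * 0.751757 = 4.750847
  gamma(0) = 4.750847 / 0.751757 = 6.31966.
  gamma(1) = A gamma(0) + B = (-0.469136)(6.31966) + (-1.960494) = -4.925273.
Therefore gamma(1) = -4.9253 (to 4 decimal places).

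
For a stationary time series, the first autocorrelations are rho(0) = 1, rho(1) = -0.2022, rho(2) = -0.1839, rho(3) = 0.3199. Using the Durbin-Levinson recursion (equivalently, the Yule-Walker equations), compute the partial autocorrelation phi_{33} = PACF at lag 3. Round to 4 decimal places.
\phi_{33} = 0.2500

The PACF at lag k is phi_{kk}, the last component of the solution
to the Yule-Walker system G_k phi = r_k where
  (G_k)_{ij} = rho(|i - j|), (r_k)_i = rho(i), i,j = 1..k.
Equivalently, Durbin-Levinson gives phi_{kk} iteratively:
  phi_{11} = rho(1)
  phi_{kk} = [rho(k) - sum_{j=1..k-1} phi_{k-1,j} rho(k-j)]
            / [1 - sum_{j=1..k-1} phi_{k-1,j} rho(j)],
  phi_{k,j} = phi_{k-1,j} - phi_{kk} phi_{k-1,k-j},  j = 1..k-1.
Step k = 1:
  phi_11 = rho(1) = -0.2022.
Step k = 2:
  phi_22 = [rho(2) - phi_11 rho(1)] / [1 - phi_11 rho(1)] = [-0.1839 - (-0.2022)(-0.2022)] / [1 - (-0.2022)(-0.2022)]
         = -0.22478484 / 0.95911516 = -0.234367.
  Update: phi_21 = phi_11 - phi_22 phi_11 = -0.2022 - (-0.234367)(-0.2022) = -0.249589.
Step k = 3:
  phi_33 = [rho(3) - phi_21 rho(2) - phi_22 rho(1)] / [1 - phi_21 rho(1) - phi_22 rho(2)]
    numerator   = 0.3199 - (-0.249589)(-0.1839) - (-0.234367)(-0.2022) = 0.2266116
    denominator = 1 - (-0.249589)(-0.2022) - (-0.234367)(-0.1839) = 0.90643304
  phi_33 = 0.2266116 / 0.90643304 = 0.25.
Therefore phi_{33} = 0.2500.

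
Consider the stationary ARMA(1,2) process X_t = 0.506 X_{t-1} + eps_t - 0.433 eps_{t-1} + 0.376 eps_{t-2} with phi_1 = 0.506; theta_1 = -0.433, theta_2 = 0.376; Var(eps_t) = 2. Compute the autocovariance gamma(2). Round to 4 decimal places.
\gamma(2) = 0.9737

Multiply the model equation by X_{t-k} and take expectations. With theta_0 = psi_0 = 1 and psi_j the MA(infinity) weights, this gives
  gamma(k) - sum_i phi_i gamma(k-i) = c_k,
  c_k = sigma^2 * sum_{j=k..q} theta_j psi_{j-k}   (c_k = 0 for k > q),
using gamma(-m) = gamma(m).
psi-weights needed (psi_j = theta_j + sum_i phi_i psi_{j-i}):
  psi_1 = theta_1 + phi_1 = -0.433 + (0.506) = 0.073
  psi_2 = theta_2 + phi_1 psi_1 = 0.376 + (0.506)(0.073) = 0.412938
Right-hand sides:
  c_0 = sigma^2 (1 + theta_1 psi_1 + theta_2 psi_2) = 2 * (1 + (-0.433)(0.073) + (0.376)(0.412938)) = 2 * 1.123656 = 2.247311
  c_1 = sigma^2 (theta_1 + theta_2 psi_1) = 2 * (-0.433 + (0.376)(0.073)) = -0.811104
  c_2 = sigma^2 theta_2 = 2 * (0.376) = 0.752
Equations for k = 0 and k = 1 (AR order 1):
  gamma(0) = phi_1 gamma(1) + c_0
  gamma(1) = phi_1 gamma(0) + c_1
Substituting the second into the first: gamma(0) (1 - phi_1^2) = c_0 + phi_1 c_1, so
  gamma(0) = (c_0 + phi_1 c_1) / (1 - phi_1^2) = (2.247311 + (0.506)(-0.811104)) / (1 - (0.506)^2) = 1.836893 / 0.743964 = 2.469061.
  gamma(1) = phi_1 gamma(0) + c_1 = (0.506)(2.469061) + (-0.811104) = 0.438241.
For k = 2: gamma(2) = phi_1 gamma(1) + c_2
  = (0.506)(0.438241) + (0.752) = 0.97375.
Therefore gamma(2) = 0.9737 (to 4 decimal places).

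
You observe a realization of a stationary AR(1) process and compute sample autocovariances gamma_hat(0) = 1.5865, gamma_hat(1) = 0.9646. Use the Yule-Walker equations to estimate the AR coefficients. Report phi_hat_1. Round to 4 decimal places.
\hat\phi_{1} = 0.6080

The Yule-Walker equations for an AR(p) process read, in matrix form,
  Gamma_p phi = r_p,   with   (Gamma_p)_{ij} = gamma(|i - j|),
                       (r_p)_i = gamma(i),   i,j = 1..p.
Substitute the sample gammas (Toeplitz matrix and right-hand side of size 1):
  Gamma_p = [[1.5865]]
  r_p     = [0.9646]
With p = 1 this is the single equation gamma(0) phi_1 = gamma(1):
  phi_hat_1 = gamma(1) / gamma(0) = 0.9646 / 1.5865 = 0.6080.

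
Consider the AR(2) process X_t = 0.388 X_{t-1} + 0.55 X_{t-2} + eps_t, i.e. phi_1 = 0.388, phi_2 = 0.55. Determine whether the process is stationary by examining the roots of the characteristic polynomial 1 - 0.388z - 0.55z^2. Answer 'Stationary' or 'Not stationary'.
\text{Stationary}

The AR(p) characteristic polynomial is P(z) = 1 - 0.388z - 0.55z^2.
Stationarity requires all roots to lie outside the unit circle, i.e. |z| > 1 for every root.
Set 1 + (-0.388) z + (-0.55) z^2 = 0, i.e. a z^2 + b z + c = 0 with a = -0.55, b = -0.388, c = 1.
Discriminant D = b^2 - 4ac = (-0.388)^2 - 4*(-0.55)*1 = 0.150544 - (-2.2) = 2.350544.
D >= 0, so the roots are real: z = (-b +/- sqrt(D)) / (2a) = (0.388 +/- 1.533148) / (-1.1).
  z_1 = (0.388 + 1.533148) / (-1.1) = -1.7465,   |z_1| = 1.7465.
  z_2 = (0.388 - 1.533148) / (-1.1) = 1.041,   |z_2| = 1.041.
Moduli of all roots: 1.7465, 1.0410.
All moduli strictly greater than 1? Yes.
Verdict: Stationary.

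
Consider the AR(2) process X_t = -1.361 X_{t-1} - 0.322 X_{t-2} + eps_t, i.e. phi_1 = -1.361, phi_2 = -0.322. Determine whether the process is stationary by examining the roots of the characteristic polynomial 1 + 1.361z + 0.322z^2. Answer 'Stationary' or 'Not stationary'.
\text{Not stationary}

The AR(p) characteristic polynomial is P(z) = 1 + 1.361z + 0.322z^2.
Stationarity requires all roots to lie outside the unit circle, i.e. |z| > 1 for every root.
Set 1 + (1.361) z + (0.322) z^2 = 0, i.e. a z^2 + b z + c = 0 with a = 0.322, b = 1.361, c = 1.
Discriminant D = b^2 - 4ac = (1.361)^2 - 4*(0.322)*1 = 1.852321 - (1.288) = 0.564321.
D >= 0, so the roots are real: z = (-b +/- sqrt(D)) / (2a) = (-1.361 +/- 0.751213) / (0.644).
  z_1 = (-1.361 + 0.751213) / (0.644) = -0.9469,   |z_1| = 0.9469.
  z_2 = (-1.361 - 0.751213) / (0.644) = -3.2798,   |z_2| = 3.2798.
Moduli of all roots: 0.9469, 3.2798.
All moduli strictly greater than 1? No.
Verdict: Not stationary.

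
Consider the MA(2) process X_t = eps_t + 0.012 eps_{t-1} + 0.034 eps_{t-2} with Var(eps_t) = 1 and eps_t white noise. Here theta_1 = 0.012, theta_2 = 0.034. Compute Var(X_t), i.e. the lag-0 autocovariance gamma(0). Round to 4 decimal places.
\gamma(0) = 1.0013

For an MA(q) process X_t = eps_t + sum_i theta_i eps_{t-i} with
Var(eps_t) = sigma^2, the variance is
  gamma(0) = sigma^2 * (1 + sum_i theta_i^2).
  sum_i theta_i^2 = (0.012)^2 + (0.034)^2 = 0.000144 + 0.001156 = 0.0013.
  gamma(0) = 1 * (1 + 0.0013) = 1 * 1.0013 = 1.0013.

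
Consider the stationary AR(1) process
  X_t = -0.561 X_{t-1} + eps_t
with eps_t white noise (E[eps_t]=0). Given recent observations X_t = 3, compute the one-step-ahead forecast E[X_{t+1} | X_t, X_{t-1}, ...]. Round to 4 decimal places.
E[X_{t+1} \mid \mathcal F_t] = -1.6830

For an AR(p) model X_t = c + sum_i phi_i X_{t-i} + eps_t, the
one-step-ahead conditional mean is
  E[X_{t+1} | X_t, ...] = c + sum_i phi_i X_{t+1-i}.
Substitute known values:
  E[X_{t+1} | ...] = (-0.561) * (3)
                   = -1.6830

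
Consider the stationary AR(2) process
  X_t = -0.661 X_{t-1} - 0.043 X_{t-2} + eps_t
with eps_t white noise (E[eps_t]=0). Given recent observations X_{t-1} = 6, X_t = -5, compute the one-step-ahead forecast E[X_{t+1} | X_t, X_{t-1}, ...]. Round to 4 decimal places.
E[X_{t+1} \mid \mathcal F_t] = 3.0470

For an AR(p) model X_t = c + sum_i phi_i X_{t-i} + eps_t, the
one-step-ahead conditional mean is
  E[X_{t+1} | X_t, ...] = c + sum_i phi_i X_{t+1-i}.
Substitute known values:
  E[X_{t+1} | ...] = (-0.661) * (-5) + (-0.043) * (6)
                   = 3.0470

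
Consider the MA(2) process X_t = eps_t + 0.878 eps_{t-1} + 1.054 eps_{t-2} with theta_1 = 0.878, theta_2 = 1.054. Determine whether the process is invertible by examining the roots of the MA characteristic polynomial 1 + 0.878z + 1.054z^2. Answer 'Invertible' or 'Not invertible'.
\text{Not invertible}

The MA(q) characteristic polynomial is P(z) = 1 + 0.878z + 1.054z^2.
Invertibility requires all roots to lie outside the unit circle, i.e. |z| > 1 for every root.
Set 1 + (0.878) z + (1.054) z^2 = 0, i.e. a z^2 + b z + c = 0 with a = 1.054, b = 0.878, c = 1.
Discriminant D = b^2 - 4ac = (0.878)^2 - 4*(1.054)*1 = 0.770884 - (4.216) = -3.445116.
D < 0, so the roots are the complex-conjugate pair z = (-b +/- i sqrt(-D)) / (2a) = -0.4165 +/- 0.8805i.
For a conjugate pair |z|^2 = z * conj(z) = (product of roots) = c/a = 1/(1.054) = 0.948767, so |z| = sqrt(0.948767) = 0.974 for both roots.
Moduli of all roots: 0.9740, 0.9740.
All moduli strictly greater than 1? No.
Verdict: Not invertible.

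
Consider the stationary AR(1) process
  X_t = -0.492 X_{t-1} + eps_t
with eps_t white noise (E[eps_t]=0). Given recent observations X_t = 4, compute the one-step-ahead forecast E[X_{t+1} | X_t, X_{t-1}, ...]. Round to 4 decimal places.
E[X_{t+1} \mid \mathcal F_t] = -1.9680

For an AR(p) model X_t = c + sum_i phi_i X_{t-i} + eps_t, the
one-step-ahead conditional mean is
  E[X_{t+1} | X_t, ...] = c + sum_i phi_i X_{t+1-i}.
Substitute known values:
  E[X_{t+1} | ...] = (-0.492) * (4)
                   = -1.9680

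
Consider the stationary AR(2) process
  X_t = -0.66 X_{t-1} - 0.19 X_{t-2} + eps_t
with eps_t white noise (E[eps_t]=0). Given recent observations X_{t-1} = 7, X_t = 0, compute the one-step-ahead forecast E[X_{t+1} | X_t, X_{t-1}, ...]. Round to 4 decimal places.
E[X_{t+1} \mid \mathcal F_t] = -1.3300

For an AR(p) model X_t = c + sum_i phi_i X_{t-i} + eps_t, the
one-step-ahead conditional mean is
  E[X_{t+1} | X_t, ...] = c + sum_i phi_i X_{t+1-i}.
Substitute known values:
  E[X_{t+1} | ...] = (-0.66) * (0) + (-0.19) * (7)
                   = -1.3300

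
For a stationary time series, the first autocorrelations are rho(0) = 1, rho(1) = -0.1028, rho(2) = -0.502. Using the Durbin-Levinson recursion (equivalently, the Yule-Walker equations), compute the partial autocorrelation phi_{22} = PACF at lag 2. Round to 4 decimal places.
\phi_{22} = -0.5180

The PACF at lag k is phi_{kk}, the last component of the solution
to the Yule-Walker system G_k phi = r_k where
  (G_k)_{ij} = rho(|i - j|), (r_k)_i = rho(i), i,j = 1..k.
Equivalently, Durbin-Levinson gives phi_{kk} iteratively:
  phi_{11} = rho(1)
  phi_{kk} = [rho(k) - sum_{j=1..k-1} phi_{k-1,j} rho(k-j)]
            / [1 - sum_{j=1..k-1} phi_{k-1,j} rho(j)],
  phi_{k,j} = phi_{k-1,j} - phi_{kk} phi_{k-1,k-j},  j = 1..k-1.
Step k = 1:
  phi_11 = rho(1) = -0.1028.
Step k = 2:
  phi_22 = [rho(2) - phi_11 rho(1)] / [1 - phi_11 rho(1)] = [-0.502 - (-0.1028)(-0.1028)] / [1 - (-0.1028)(-0.1028)]
         = -0.51256784 / 0.98943216 = -0.518.
Therefore phi_{22} = -0.5180.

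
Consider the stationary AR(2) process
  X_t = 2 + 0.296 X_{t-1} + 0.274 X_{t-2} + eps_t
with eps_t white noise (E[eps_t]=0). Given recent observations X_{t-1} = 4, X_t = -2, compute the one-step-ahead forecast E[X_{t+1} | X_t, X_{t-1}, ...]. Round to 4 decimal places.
E[X_{t+1} \mid \mathcal F_t] = 2.5040

For an AR(p) model X_t = c + sum_i phi_i X_{t-i} + eps_t, the
one-step-ahead conditional mean is
  E[X_{t+1} | X_t, ...] = c + sum_i phi_i X_{t+1-i}.
Substitute known values:
  E[X_{t+1} | ...] = 2 + (0.296) * (-2) + (0.274) * (4)
                   = 2.5040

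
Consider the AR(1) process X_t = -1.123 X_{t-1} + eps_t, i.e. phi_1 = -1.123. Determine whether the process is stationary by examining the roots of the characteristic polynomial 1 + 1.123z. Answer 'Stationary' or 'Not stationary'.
\text{Not stationary}

The AR(p) characteristic polynomial is P(z) = 1 + 1.123z.
Stationarity requires all roots to lie outside the unit circle, i.e. |z| > 1 for every root.
This is linear in z: 1 + (1.123) z = 0  =>  z = -1/(1.123) = -0.890472,  |z| = 0.890472.
Moduli of all roots: 0.8905.
All moduli strictly greater than 1? No.
Verdict: Not stationary.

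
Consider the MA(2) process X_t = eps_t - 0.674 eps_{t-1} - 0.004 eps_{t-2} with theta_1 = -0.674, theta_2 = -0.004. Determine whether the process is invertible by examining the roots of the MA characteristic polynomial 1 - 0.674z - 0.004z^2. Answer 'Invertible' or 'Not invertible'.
\text{Invertible}

The MA(q) characteristic polynomial is P(z) = 1 - 0.674z - 0.004z^2.
Invertibility requires all roots to lie outside the unit circle, i.e. |z| > 1 for every root.
Set 1 + (-0.674) z + (-0.004) z^2 = 0, i.e. a z^2 + b z + c = 0 with a = -0.004, b = -0.674, c = 1.
Discriminant D = b^2 - 4ac = (-0.674)^2 - 4*(-0.004)*1 = 0.454276 - (-0.016) = 0.470276.
D >= 0, so the roots are real: z = (-b +/- sqrt(D)) / (2a) = (0.674 +/- 0.685767) / (-0.008).
  z_1 = (0.674 + 0.685767) / (-0.008) = -169.9708,   |z_1| = 169.9708.
  z_2 = (0.674 - 0.685767) / (-0.008) = 1.4708,   |z_2| = 1.4708.
Moduli of all roots: 169.9708, 1.4708.
All moduli strictly greater than 1? Yes.
Verdict: Invertible.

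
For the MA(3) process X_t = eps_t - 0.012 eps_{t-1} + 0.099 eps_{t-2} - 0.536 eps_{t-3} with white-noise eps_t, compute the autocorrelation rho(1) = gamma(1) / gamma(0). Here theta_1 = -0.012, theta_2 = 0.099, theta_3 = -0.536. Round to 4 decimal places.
\rho(1) = -0.0511

For an MA(q) process with theta_0 = 1, the autocovariance is
  gamma(k) = sigma^2 * sum_{i=0..q-k} theta_i * theta_{i+k},
and rho(k) = gamma(k) / gamma(0). Sigma^2 cancels.
  numerator   = (1)*(-0.012) + (-0.012)*(0.099) + (0.099)*(-0.536) = -0.066252.
  denominator = (1)^2 + (-0.012)^2 + (0.099)^2 + (-0.536)^2 = 1.297241.
  rho(1) = -0.066252 / 1.297241 = -0.0511.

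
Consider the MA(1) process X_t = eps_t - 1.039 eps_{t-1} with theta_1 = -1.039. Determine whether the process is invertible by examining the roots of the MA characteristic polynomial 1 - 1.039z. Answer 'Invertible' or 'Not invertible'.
\text{Not invertible}

The MA(q) characteristic polynomial is P(z) = 1 - 1.039z.
Invertibility requires all roots to lie outside the unit circle, i.e. |z| > 1 for every root.
This is linear in z: 1 + (-1.039) z = 0  =>  z = -1/(-1.039) = 0.962464,  |z| = 0.962464.
Moduli of all roots: 0.9625.
All moduli strictly greater than 1? No.
Verdict: Not invertible.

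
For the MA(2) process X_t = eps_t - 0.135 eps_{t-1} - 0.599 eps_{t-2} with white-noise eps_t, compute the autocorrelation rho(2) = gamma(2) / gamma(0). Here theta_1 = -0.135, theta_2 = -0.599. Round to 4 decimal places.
\rho(2) = -0.4350

For an MA(q) process with theta_0 = 1, the autocovariance is
  gamma(k) = sigma^2 * sum_{i=0..q-k} theta_i * theta_{i+k},
and rho(k) = gamma(k) / gamma(0). Sigma^2 cancels.
  numerator   = (1)*(-0.599) = -0.599.
  denominator = (1)^2 + (-0.135)^2 + (-0.599)^2 = 1.377026.
  rho(2) = -0.599 / 1.377026 = -0.4350.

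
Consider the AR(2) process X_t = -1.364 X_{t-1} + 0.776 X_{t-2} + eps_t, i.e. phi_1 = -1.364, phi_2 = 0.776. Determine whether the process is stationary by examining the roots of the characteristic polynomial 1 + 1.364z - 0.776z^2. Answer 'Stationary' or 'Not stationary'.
\text{Not stationary}

The AR(p) characteristic polynomial is P(z) = 1 + 1.364z - 0.776z^2.
Stationarity requires all roots to lie outside the unit circle, i.e. |z| > 1 for every root.
Set 1 + (1.364) z + (-0.776) z^2 = 0, i.e. a z^2 + b z + c = 0 with a = -0.776, b = 1.364, c = 1.
Discriminant D = b^2 - 4ac = (1.364)^2 - 4*(-0.776)*1 = 1.860496 - (-3.104) = 4.964496.
D >= 0, so the roots are real: z = (-b +/- sqrt(D)) / (2a) = (-1.364 +/- 2.228115) / (-1.552).
  z_1 = (-1.364 + 2.228115) / (-1.552) = -0.5568,   |z_1| = 0.5568.
  z_2 = (-1.364 - 2.228115) / (-1.552) = 2.3145,   |z_2| = 2.3145.
Moduli of all roots: 0.5568, 2.3145.
All moduli strictly greater than 1? No.
Verdict: Not stationary.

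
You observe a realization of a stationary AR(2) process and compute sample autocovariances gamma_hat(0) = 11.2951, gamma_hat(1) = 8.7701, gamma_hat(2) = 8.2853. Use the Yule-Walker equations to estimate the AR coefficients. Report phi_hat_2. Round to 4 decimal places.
\hat\phi_{2} = 0.3290

The Yule-Walker equations for an AR(p) process read, in matrix form,
  Gamma_p phi = r_p,   with   (Gamma_p)_{ij} = gamma(|i - j|),
                       (r_p)_i = gamma(i),   i,j = 1..p.
Substitute the sample gammas (Toeplitz matrix and right-hand side of size 2):
  Gamma_p = [[11.2951, 8.7701], [8.7701, 11.2951]]
  r_p     = [8.7701, 8.2853]
Written out:
  11.2951 phi_1 + 8.7701 phi_2 = 8.7701
  8.7701 phi_1 + 11.2951 phi_2 = 8.2853
Solve by Cramer's rule:
  det = gamma(0)^2 - gamma(1)^2 = (11.2951)^2 - (8.7701)^2 = 127.57928401 - 76.91465401 = 50.66463
  phi_hat_1 = [gamma(1) gamma(0) - gamma(1) gamma(2)] / det = [(8.7701)(11.2951) - (8.7701)(8.2853)] / 50.66463 = 26.39624698 / 50.66463 = 0.521
  phi_hat_2 = [gamma(0) gamma(2) - gamma(1)^2] / det = [(11.2951)(8.2853) - (8.7701)^2] / 50.66463 = 16.66863802 / 50.66463 = 0.329
So phi_hat = [0.5210, 0.3290].
Therefore phi_hat_2 = 0.3290.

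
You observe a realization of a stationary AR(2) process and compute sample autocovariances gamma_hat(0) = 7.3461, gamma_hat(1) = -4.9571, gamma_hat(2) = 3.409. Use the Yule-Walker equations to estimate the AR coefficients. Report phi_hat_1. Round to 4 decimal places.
\hat\phi_{1} = -0.6640

The Yule-Walker equations for an AR(p) process read, in matrix form,
  Gamma_p phi = r_p,   with   (Gamma_p)_{ij} = gamma(|i - j|),
                       (r_p)_i = gamma(i),   i,j = 1..p.
Substitute the sample gammas (Toeplitz matrix and right-hand side of size 2):
  Gamma_p = [[7.3461, -4.9571], [-4.9571, 7.3461]]
  r_p     = [-4.9571, 3.409]
Written out:
  7.3461 phi_1 - 4.9571 phi_2 = -4.9571
  -4.9571 phi_1 + 7.3461 phi_2 = 3.409
Solve by Cramer's rule:
  det = gamma(0)^2 - gamma(1)^2 = (7.3461)^2 - (-4.9571)^2 = 53.96518521 - 24.57284041 = 29.3923448
  phi_hat_1 = [gamma(1) gamma(0) - gamma(1) gamma(2)] / det = [(-4.9571)(7.3461) - (-4.9571)(3.409)] / 29.3923448 = -19.51659841 / 29.3923448 = -0.664
  phi_hat_2 = [gamma(0) gamma(2) - gamma(1)^2] / det = [(7.3461)(3.409) - (-4.9571)^2] / 29.3923448 = 0.47001449 / 29.3923448 = 0.016
So phi_hat = [-0.6640, 0.0160].
Therefore phi_hat_1 = -0.6640.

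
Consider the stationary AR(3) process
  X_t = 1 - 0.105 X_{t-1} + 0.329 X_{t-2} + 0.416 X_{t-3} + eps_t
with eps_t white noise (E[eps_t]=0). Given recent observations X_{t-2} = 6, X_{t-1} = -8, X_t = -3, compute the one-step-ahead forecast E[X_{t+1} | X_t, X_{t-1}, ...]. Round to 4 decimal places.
E[X_{t+1} \mid \mathcal F_t] = 1.1790

For an AR(p) model X_t = c + sum_i phi_i X_{t-i} + eps_t, the
one-step-ahead conditional mean is
  E[X_{t+1} | X_t, ...] = c + sum_i phi_i X_{t+1-i}.
Substitute known values:
  E[X_{t+1} | ...] = 1 + (-0.105) * (-3) + (0.329) * (-8) + (0.416) * (6)
                   = 1.1790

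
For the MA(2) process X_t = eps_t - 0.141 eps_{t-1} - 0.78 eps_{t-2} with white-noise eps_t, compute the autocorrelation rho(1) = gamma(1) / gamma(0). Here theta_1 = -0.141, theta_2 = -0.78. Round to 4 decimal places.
\rho(1) = -0.0191

For an MA(q) process with theta_0 = 1, the autocovariance is
  gamma(k) = sigma^2 * sum_{i=0..q-k} theta_i * theta_{i+k},
and rho(k) = gamma(k) / gamma(0). Sigma^2 cancels.
  numerator   = (1)*(-0.141) + (-0.141)*(-0.78) = -0.03102.
  denominator = (1)^2 + (-0.141)^2 + (-0.78)^2 = 1.628281.
  rho(1) = -0.03102 / 1.628281 = -0.0191.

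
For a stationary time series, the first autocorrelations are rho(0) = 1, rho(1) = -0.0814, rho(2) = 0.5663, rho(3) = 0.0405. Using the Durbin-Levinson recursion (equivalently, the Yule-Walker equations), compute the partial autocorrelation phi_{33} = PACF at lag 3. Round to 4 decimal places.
\phi_{33} = 0.1570

The PACF at lag k is phi_{kk}, the last component of the solution
to the Yule-Walker system G_k phi = r_k where
  (G_k)_{ij} = rho(|i - j|), (r_k)_i = rho(i), i,j = 1..k.
Equivalently, Durbin-Levinson gives phi_{kk} iteratively:
  phi_{11} = rho(1)
  phi_{kk} = [rho(k) - sum_{j=1..k-1} phi_{k-1,j} rho(k-j)]
            / [1 - sum_{j=1..k-1} phi_{k-1,j} rho(j)],
  phi_{k,j} = phi_{k-1,j} - phi_{kk} phi_{k-1,k-j},  j = 1..k-1.
Step k = 1:
  phi_11 = rho(1) = -0.0814.
Step k = 2:
  phi_22 = [rho(2) - phi_11 rho(1)] / [1 - phi_11 rho(1)] = [0.5663 - (-0.0814)(-0.0814)] / [1 - (-0.0814)(-0.0814)]
         = 0.55967404 / 0.99337404 = 0.563407.
  Update: phi_21 = phi_11 - phi_22 phi_11 = -0.0814 - (0.563407)(-0.0814) = -0.035539.
Step k = 3:
  phi_33 = [rho(3) - phi_21 rho(2) - phi_22 rho(1)] / [1 - phi_21 rho(1) - phi_22 rho(2)]
    numerator   = 0.0405 - (-0.035539)(0.5663) - (0.563407)(-0.0814) = 0.10648688
    denominator = 1 - (-0.035539)(-0.0814) - (0.563407)(0.5663) = 0.67804968
  phi_33 = 0.10648688 / 0.67804968 = 0.157.
Therefore phi_{33} = 0.1570.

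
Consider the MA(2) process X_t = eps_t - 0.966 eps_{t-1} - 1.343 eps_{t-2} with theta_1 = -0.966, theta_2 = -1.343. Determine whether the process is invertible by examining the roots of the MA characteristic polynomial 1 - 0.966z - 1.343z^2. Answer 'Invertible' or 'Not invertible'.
\text{Not invertible}

The MA(q) characteristic polynomial is P(z) = 1 - 0.966z - 1.343z^2.
Invertibility requires all roots to lie outside the unit circle, i.e. |z| > 1 for every root.
Set 1 + (-0.966) z + (-1.343) z^2 = 0, i.e. a z^2 + b z + c = 0 with a = -1.343, b = -0.966, c = 1.
Discriminant D = b^2 - 4ac = (-0.966)^2 - 4*(-1.343)*1 = 0.933156 - (-5.372) = 6.305156.
D >= 0, so the roots are real: z = (-b +/- sqrt(D)) / (2a) = (0.966 +/- 2.511007) / (-2.686).
  z_1 = (0.966 + 2.511007) / (-2.686) = -1.2945,   |z_1| = 1.2945.
  z_2 = (0.966 - 2.511007) / (-2.686) = 0.5752,   |z_2| = 0.5752.
Moduli of all roots: 1.2945, 0.5752.
All moduli strictly greater than 1? No.
Verdict: Not invertible.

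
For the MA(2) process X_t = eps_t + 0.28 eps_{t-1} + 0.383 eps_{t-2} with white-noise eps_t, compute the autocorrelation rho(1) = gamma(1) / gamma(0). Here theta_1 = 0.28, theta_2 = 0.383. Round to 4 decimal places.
\rho(1) = 0.3161

For an MA(q) process with theta_0 = 1, the autocovariance is
  gamma(k) = sigma^2 * sum_{i=0..q-k} theta_i * theta_{i+k},
and rho(k) = gamma(k) / gamma(0). Sigma^2 cancels.
  numerator   = (1)*(0.28) + (0.28)*(0.383) = 0.38724.
  denominator = (1)^2 + (0.28)^2 + (0.383)^2 = 1.225089.
  rho(1) = 0.38724 / 1.225089 = 0.3161.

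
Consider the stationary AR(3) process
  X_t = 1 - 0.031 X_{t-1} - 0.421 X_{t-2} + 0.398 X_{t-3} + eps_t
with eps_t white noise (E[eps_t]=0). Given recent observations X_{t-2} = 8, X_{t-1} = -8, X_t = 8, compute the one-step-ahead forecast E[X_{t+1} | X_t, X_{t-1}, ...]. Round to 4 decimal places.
E[X_{t+1} \mid \mathcal F_t] = 7.3040

For an AR(p) model X_t = c + sum_i phi_i X_{t-i} + eps_t, the
one-step-ahead conditional mean is
  E[X_{t+1} | X_t, ...] = c + sum_i phi_i X_{t+1-i}.
Substitute known values:
  E[X_{t+1} | ...] = 1 + (-0.031) * (8) + (-0.421) * (-8) + (0.398) * (8)
                   = 7.3040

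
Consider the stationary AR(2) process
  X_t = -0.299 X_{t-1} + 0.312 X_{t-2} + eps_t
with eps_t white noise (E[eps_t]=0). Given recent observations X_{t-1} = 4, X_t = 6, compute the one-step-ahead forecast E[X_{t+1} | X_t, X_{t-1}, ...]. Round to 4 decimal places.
E[X_{t+1} \mid \mathcal F_t] = -0.5460

For an AR(p) model X_t = c + sum_i phi_i X_{t-i} + eps_t, the
one-step-ahead conditional mean is
  E[X_{t+1} | X_t, ...] = c + sum_i phi_i X_{t+1-i}.
Substitute known values:
  E[X_{t+1} | ...] = (-0.299) * (6) + (0.312) * (4)
                   = -0.5460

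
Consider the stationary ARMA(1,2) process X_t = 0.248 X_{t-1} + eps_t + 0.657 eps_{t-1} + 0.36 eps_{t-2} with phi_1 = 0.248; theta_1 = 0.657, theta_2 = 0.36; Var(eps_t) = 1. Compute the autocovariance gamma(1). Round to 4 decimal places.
\gamma(1) = 1.5242

Multiply the model equation by X_{t-k} and take expectations. With theta_0 = psi_0 = 1 and psi_j the MA(infinity) weights, this gives
  gamma(k) - sum_i phi_i gamma(k-i) = c_k,
  c_k = sigma^2 * sum_{j=k..q} theta_j psi_{j-k}   (c_k = 0 for k > q),
using gamma(-m) = gamma(m).
psi-weights needed (psi_j = theta_j + sum_i phi_i psi_{j-i}):
  psi_1 = theta_1 + phi_1 = 0.657 + (0.248) = 0.905
  psi_2 = theta_2 + phi_1 psi_1 = 0.36 + (0.248)(0.905) = 0.58444
Right-hand sides:
  c_0 = sigma^2 (1 + theta_1 psi_1 + theta_2 psi_2) = 1 * (1 + (0.657)(0.905) + (0.36)(0.58444)) = 1 * 1.804983 = 1.804983
  c_1 = sigma^2 (theta_1 + theta_2 psi_1) = 1 * (0.657 + (0.36)(0.905)) = 0.9828
  c_2 = sigma^2 theta_2 = 1 * (0.36) = 0.36
Equations for k = 0 and k = 1 (AR order 1):
  gamma(0) = phi_1 gamma(1) + c_0
  gamma(1) = phi_1 gamma(0) + c_1
Substituting the second into the first: gamma(0) (1 - phi_1^2) = c_0 + phi_1 c_1, so
  gamma(0) = (c_0 + phi_1 c_1) / (1 - phi_1^2) = (1.804983 + (0.248)(0.9828)) / (1 - (0.248)^2) = 2.048718 / 0.938496 = 2.18298.
  gamma(1) = phi_1 gamma(0) + c_1 = (0.248)(2.18298) + (0.9828) = 1.524179.
Therefore gamma(1) = 1.5242 (to 4 decimal places).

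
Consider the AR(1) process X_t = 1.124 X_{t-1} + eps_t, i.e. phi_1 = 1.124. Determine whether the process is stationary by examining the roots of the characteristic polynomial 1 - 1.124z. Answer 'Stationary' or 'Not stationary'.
\text{Not stationary}

The AR(p) characteristic polynomial is P(z) = 1 - 1.124z.
Stationarity requires all roots to lie outside the unit circle, i.e. |z| > 1 for every root.
This is linear in z: 1 + (-1.124) z = 0  =>  z = -1/(-1.124) = 0.88968,  |z| = 0.88968.
Moduli of all roots: 0.8897.
All moduli strictly greater than 1? No.
Verdict: Not stationary.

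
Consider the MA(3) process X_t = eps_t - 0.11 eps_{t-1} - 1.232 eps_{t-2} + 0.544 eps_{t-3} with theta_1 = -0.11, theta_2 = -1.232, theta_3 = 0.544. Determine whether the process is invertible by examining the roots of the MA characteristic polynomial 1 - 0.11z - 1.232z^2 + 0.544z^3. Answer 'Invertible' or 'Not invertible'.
\text{Not invertible}

The MA(q) characteristic polynomial is P(z) = 1 - 0.11z - 1.232z^2 + 0.544z^3.
Invertibility requires all roots to lie outside the unit circle, i.e. |z| > 1 for every root.
Degree 3: look for a simple real root z0 first, then factor out (1 - z/z0) and solve the remaining quadratic.
Testing z0 = 1.25: P(1.25) = 1 + (-0.11)(1.25) + (-1.232)(1.25)^2 + (0.544)(1.25)^3
  = 1 + (-0.1375) + (-1.925) + (1.0625) = 0.  So z_0 = 1.25 is a root, |z_0| = 1.25.
Divide out the factor (1 - 0.8 z) = (1 - z/z0) (since 1/z0 = 0.8):
  P(z) = (1 - 0.8 z)(1 + (0.69) z + (-0.68) z^2)
  [check: z-coef 0.69 - (0.8) = -0.11; z^2-coef -0.68 - (0.8)(0.69) = -1.232; z^3-coef -(0.8)(-0.68) = 0.544.]
Remaining roots from the quadratic factor 1 + (0.69) z + (-0.68) z^2:
  Set 1 + (0.69) z + (-0.68) z^2 = 0, i.e. a z^2 + b z + c = 0 with a = -0.68, b = 0.69, c = 1.
  Discriminant D = b^2 - 4ac = (0.69)^2 - 4*(-0.68)*1 = 0.4761 - (-2.72) = 3.1961.
  D >= 0, so the roots are real: z = (-b +/- sqrt(D)) / (2a) = (-0.69 +/- 1.787764) / (-1.36).
    z_1 = (-0.69 + 1.787764) / (-1.36) = -0.8072,   |z_1| = 0.8072.
    z_2 = (-0.69 - 1.787764) / (-1.36) = 1.8219,   |z_2| = 1.8219.
Moduli of all roots: 1.2500, 0.8072, 1.8219.
All moduli strictly greater than 1? No.
Verdict: Not invertible.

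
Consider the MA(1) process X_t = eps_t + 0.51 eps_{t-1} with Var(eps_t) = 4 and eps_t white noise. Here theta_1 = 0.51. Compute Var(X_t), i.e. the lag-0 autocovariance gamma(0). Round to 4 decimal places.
\gamma(0) = 5.0404

For an MA(q) process X_t = eps_t + sum_i theta_i eps_{t-i} with
Var(eps_t) = sigma^2, the variance is
  gamma(0) = sigma^2 * (1 + sum_i theta_i^2).
  sum_i theta_i^2 = (0.51)^2 = 0.2601.
  gamma(0) = 4 * (1 + 0.2601) = 4 * 1.2601 = 5.0404.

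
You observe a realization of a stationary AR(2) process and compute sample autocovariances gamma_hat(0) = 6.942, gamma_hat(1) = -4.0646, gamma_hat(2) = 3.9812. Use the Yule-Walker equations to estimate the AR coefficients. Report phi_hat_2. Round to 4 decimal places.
\hat\phi_{2} = 0.3510

The Yule-Walker equations for an AR(p) process read, in matrix form,
  Gamma_p phi = r_p,   with   (Gamma_p)_{ij} = gamma(|i - j|),
                       (r_p)_i = gamma(i),   i,j = 1..p.
Substitute the sample gammas (Toeplitz matrix and right-hand side of size 2):
  Gamma_p = [[6.942, -4.0646], [-4.0646, 6.942]]
  r_p     = [-4.0646, 3.9812]
Written out:
  6.942 phi_1 - 4.0646 phi_2 = -4.0646
  -4.0646 phi_1 + 6.942 phi_2 = 3.9812
Solve by Cramer's rule:
  det = gamma(0)^2 - gamma(1)^2 = (6.942)^2 - (-4.0646)^2 = 48.191364 - 16.52097316 = 31.67039084
  phi_hat_1 = [gamma(1) gamma(0) - gamma(1) gamma(2)] / det = [(-4.0646)(6.942) - (-4.0646)(3.9812)] / 31.67039084 = -12.03446768 / 31.67039084 = -0.38
  phi_hat_2 = [gamma(0) gamma(2) - gamma(1)^2] / det = [(6.942)(3.9812) - (-4.0646)^2] / 31.67039084 = 11.11651724 / 31.67039084 = 0.351
So phi_hat = [-0.3800, 0.3510].
Therefore phi_hat_2 = 0.3510.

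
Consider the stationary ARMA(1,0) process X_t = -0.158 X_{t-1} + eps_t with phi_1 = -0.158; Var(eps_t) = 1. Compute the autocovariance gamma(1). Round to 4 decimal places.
\gamma(1) = -0.1620

Multiply the model equation by X_{t-k} and take expectations. With theta_0 = psi_0 = 1 and psi_j the MA(infinity) weights, this gives
  gamma(k) - sum_i phi_i gamma(k-i) = c_k,
  c_k = sigma^2 * sum_{j=k..q} theta_j psi_{j-k}   (c_k = 0 for k > q),
using gamma(-m) = gamma(m).
Pure AR (q = 0): c_0 = sigma^2 = 1, c_k = 0 for k >= 1.
Equations for k = 0 and k = 1 (AR order 1):
  gamma(0) = phi_1 gamma(1) + c_0
  gamma(1) = phi_1 gamma(0) + c_1
Substituting the second into the first: gamma(0) (1 - phi_1^2) = c_0 + phi_1 c_1, so
  gamma(0) = c_0 / (1 - phi_1^2) = 1 / (1 - (-0.158)^2) = 1 / 0.975036 = 1.025603.
  gamma(1) = phi_1 gamma(0) = (-0.158)(1.025603) = -0.162045.
Therefore gamma(1) = -0.1620 (to 4 decimal places).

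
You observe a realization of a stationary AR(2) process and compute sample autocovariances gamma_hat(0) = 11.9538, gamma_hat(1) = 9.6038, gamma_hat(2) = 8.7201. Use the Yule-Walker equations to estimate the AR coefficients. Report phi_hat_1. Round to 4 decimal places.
\hat\phi_{1} = 0.6130

The Yule-Walker equations for an AR(p) process read, in matrix form,
  Gamma_p phi = r_p,   with   (Gamma_p)_{ij} = gamma(|i - j|),
                       (r_p)_i = gamma(i),   i,j = 1..p.
Substitute the sample gammas (Toeplitz matrix and right-hand side of size 2):
  Gamma_p = [[11.9538, 9.6038], [9.6038, 11.9538]]
  r_p     = [9.6038, 8.7201]
Written out:
  11.9538 phi_1 + 9.6038 phi_2 = 9.6038
  9.6038 phi_1 + 11.9538 phi_2 = 8.7201
Solve by Cramer's rule:
  det = gamma(0)^2 - gamma(1)^2 = (11.9538)^2 - (9.6038)^2 = 142.89333444 - 92.23297444 = 50.66036
  phi_hat_1 = [gamma(1) gamma(0) - gamma(1) gamma(2)] / det = [(9.6038)(11.9538) - (9.6038)(8.7201)] / 50.66036 = 31.05580806 / 50.66036 = 0.613
  phi_hat_2 = [gamma(0) gamma(2) - gamma(1)^2] / det = [(11.9538)(8.7201) - (9.6038)^2] / 50.66036 = 12.00535694 / 50.66036 = 0.237
So phi_hat = [0.6130, 0.2370].
Therefore phi_hat_1 = 0.6130.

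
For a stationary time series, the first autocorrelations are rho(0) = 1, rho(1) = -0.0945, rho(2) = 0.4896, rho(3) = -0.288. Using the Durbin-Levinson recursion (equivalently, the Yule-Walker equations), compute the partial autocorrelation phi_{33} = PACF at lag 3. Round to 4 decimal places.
\phi_{33} = -0.2881

The PACF at lag k is phi_{kk}, the last component of the solution
to the Yule-Walker system G_k phi = r_k where
  (G_k)_{ij} = rho(|i - j|), (r_k)_i = rho(i), i,j = 1..k.
Equivalently, Durbin-Levinson gives phi_{kk} iteratively:
  phi_{11} = rho(1)
  phi_{kk} = [rho(k) - sum_{j=1..k-1} phi_{k-1,j} rho(k-j)]
            / [1 - sum_{j=1..k-1} phi_{k-1,j} rho(j)],
  phi_{k,j} = phi_{k-1,j} - phi_{kk} phi_{k-1,k-j},  j = 1..k-1.
Step k = 1:
  phi_11 = rho(1) = -0.0945.
Step k = 2:
  phi_22 = [rho(2) - phi_11 rho(1)] / [1 - phi_11 rho(1)] = [0.4896 - (-0.0945)(-0.0945)] / [1 - (-0.0945)(-0.0945)]
         = 0.48066975 / 0.99106975 = 0.485001.
  Update: phi_21 = phi_11 - phi_22 phi_11 = -0.0945 - (0.485001)(-0.0945) = -0.048667.
Step k = 3:
  phi_33 = [rho(3) - phi_21 rho(2) - phi_22 rho(1)] / [1 - phi_21 rho(1) - phi_22 rho(2)]
    numerator   = -0.288 - (-0.048667)(0.4896) - (0.485001)(-0.0945) = -0.21833985
    denominator = 1 - (-0.048667)(-0.0945) - (0.485001)(0.4896) = 0.75794447
  phi_33 = -0.21833985 / 0.75794447 = -0.2881.
Therefore phi_{33} = -0.2881.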